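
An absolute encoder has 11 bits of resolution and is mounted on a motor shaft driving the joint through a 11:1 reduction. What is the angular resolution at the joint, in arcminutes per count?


counts = 2^11 = 2048
effective counts at joint = 2048 * 11 = 22528
resolution = 360*60 / 22528
= 0.9588 arcmin/count


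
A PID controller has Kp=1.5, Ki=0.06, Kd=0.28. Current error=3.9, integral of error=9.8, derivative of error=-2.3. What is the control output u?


u = Kp*e + Ki*int(e) + Kd*de/dt
= 1.5*3.9 + 0.06*9.8 + 0.28*(-2.3)
= 5.85 + 0.588 + -0.644
= 5.794


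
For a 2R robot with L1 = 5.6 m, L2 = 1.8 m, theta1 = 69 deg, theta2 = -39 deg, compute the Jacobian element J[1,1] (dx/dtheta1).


J[1,1] = -L1*sin(t1) - L2*sin(t1+t2)
= -5.6*sin(69) - 1.8*sin(30)
= -6.1281


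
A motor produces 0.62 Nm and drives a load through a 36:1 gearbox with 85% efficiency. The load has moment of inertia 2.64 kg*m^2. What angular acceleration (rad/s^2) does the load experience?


tau_out = tau_motor * N * eta
= 0.62 * 36 * 0.85 = 18.972 Nm
alpha = tau_out / I = 18.972 / 2.64
= 7.1864 rad/s^2


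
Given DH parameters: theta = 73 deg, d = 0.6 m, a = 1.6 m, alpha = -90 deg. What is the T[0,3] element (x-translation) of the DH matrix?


T[0,3] = a * cos(theta)
= 1.6 * cos(73 deg)
= 1.6 * 0.2924
= 0.4678


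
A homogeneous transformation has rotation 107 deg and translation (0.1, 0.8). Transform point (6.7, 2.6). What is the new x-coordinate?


x' = cos(theta)*px - sin(theta)*py + tx
= -0.2924*6.7 - 0.9563*2.6 + 0.1
= -4.3453


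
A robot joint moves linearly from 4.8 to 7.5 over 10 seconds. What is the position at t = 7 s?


s = t/T = 7/10 = 0.7
p(t) = p0 + (pf-p0)*s
= 4.8 + (7.5 - 4.8) * 0.7
= 6.69


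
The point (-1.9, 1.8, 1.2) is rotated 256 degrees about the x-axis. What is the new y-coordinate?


Rotation about x-axis: y' = y*cos(theta) - z*sin(theta)
= 1.8 * -0.2419 - 1.2 * -0.9703
= 0.7289


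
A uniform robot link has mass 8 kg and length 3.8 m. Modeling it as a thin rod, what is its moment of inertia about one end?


I = (1/3) * m * L^2
= (1/3) * 8 * 3.8^2
= 0.333333 * 8 * 14.44
= 38.5067 kg*m^2


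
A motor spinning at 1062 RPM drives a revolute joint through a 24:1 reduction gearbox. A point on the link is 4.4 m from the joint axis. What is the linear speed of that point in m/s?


omega_motor = 1062 * 2*pi/60 = 111.2124 rad/s
omega_joint = omega_motor / 24 = 4.6338 rad/s
v = omega_joint * r = 4.6338 * 4.4
= 20.3889 m/s


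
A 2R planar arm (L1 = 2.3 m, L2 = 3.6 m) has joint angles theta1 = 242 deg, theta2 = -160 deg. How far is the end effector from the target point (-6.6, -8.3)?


End effector via forward kinematics:
x = L1*cos(t1) + L2*cos(t1+t2) = -0.5788
y = L1*sin(t1) + L2*sin(t1+t2) = 1.5342
Distance to target:
d = sqrt((-6.6 - -0.5788)^2 + (-8.3 - 1.5342)^2)
= sqrt(36.2553 + 96.7112)
= 11.5311 m


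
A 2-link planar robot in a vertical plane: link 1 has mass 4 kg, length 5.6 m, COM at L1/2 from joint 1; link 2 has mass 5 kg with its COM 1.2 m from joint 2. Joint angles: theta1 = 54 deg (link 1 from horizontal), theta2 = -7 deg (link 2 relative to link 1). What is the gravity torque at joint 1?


Horizontal distance from joint 1 to link-1 COM:
  x_c1 = (L1/2)*cos(t1) = 2.8 * 0.5878 = 1.6458 m
Horizontal distance from joint 1 to link-2 COM:
  x_c2 = L1*cos(t1) + Lc2*cos(t1+t2)
       = 5.6*0.5878 + 1.2*0.682 = 4.11 m
tau1 = m1*g*x_c1 + m2*g*x_c2
     = 4*9.81*1.6458 + 5*9.81*4.11
     = 64.5811 + 201.5953
     = 266.1764 Nm


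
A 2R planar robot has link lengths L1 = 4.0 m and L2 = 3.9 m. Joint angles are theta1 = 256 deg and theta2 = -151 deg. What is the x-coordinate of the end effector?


Convert angles to radians: theta1 = 4.468, theta2 = -2.6354
x = L1*cos(theta1) + L2*cos(theta1+theta2)
x = -0.9677 + -1.0094
x = -1.9771


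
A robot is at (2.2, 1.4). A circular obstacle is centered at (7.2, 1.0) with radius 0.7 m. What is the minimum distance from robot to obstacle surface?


center_dist = sqrt((2.2-7.2)^2 + (1.4-1.0)^2)
= sqrt(25.0 + 0.16)
= 5.016
min_dist = center_dist - radius = 5.016 - 0.7 = 4.316 m


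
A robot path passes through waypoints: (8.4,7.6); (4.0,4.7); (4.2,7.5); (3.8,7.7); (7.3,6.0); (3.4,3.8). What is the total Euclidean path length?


Segment lengths:
  seg1 = sqrt((-4.4)^2 + (-2.9)^2) = 5.2697
  seg2 = sqrt((0.2)^2 + (2.8)^2) = 2.8071
  seg3 = sqrt((-0.4)^2 + (0.2)^2) = 0.4472
  seg4 = sqrt((3.5)^2 + (-1.7)^2) = 3.891
  seg5 = sqrt((-3.9)^2 + (-2.2)^2) = 4.4777
Total = 16.8928


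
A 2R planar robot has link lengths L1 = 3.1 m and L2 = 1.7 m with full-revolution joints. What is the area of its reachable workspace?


r_max = L1 + L2 = 4.8 m
r_min = |L1 - L2| = 1.4 m
Area = pi*(r_max^2 - r_min^2)
= pi*(23.04 - 1.96)
= pi * 21.08
= 66.2248 m^2


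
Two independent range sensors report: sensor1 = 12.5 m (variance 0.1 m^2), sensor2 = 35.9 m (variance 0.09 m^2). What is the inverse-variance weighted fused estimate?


w1 = (1/var1) / (1/var1 + 1/var2)
   = 10.0 / (10.0 + 11.1111) = 0.4737
w2 = 1 - w1 = 0.5263
fused = w1*s1 + w2*s2 = 5.9211 + 18.8947
= 24.8158 m


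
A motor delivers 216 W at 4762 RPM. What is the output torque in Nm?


omega = 4762 * 2*pi/60 = 498.6755 rad/s
tau = P / omega = 216 / 498.6755
= 0.4331 Nm


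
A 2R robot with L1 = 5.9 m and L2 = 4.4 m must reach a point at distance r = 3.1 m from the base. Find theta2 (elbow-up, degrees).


cos(theta2) = (r^2 - L1^2 - L2^2) / (2*L1*L2)
cos(theta2) = (9.61 - 34.81 - 19.36) / 51.92
cos(theta2) = -0.858243
theta2 = 149.1199 degrees


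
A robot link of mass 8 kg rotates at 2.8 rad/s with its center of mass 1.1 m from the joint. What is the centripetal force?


F = m * omega^2 * r
= 8 * 2.8^2 * 1.1
= 8 * 7.84 * 1.1
= 68.992 N


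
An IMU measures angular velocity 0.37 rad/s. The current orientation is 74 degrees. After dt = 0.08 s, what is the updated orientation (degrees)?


delta_theta = w * dt = 0.37 * 0.08 = 0.0296 rad
= 1.696 deg
theta_new = 74 + 1.696 = 75.696 deg


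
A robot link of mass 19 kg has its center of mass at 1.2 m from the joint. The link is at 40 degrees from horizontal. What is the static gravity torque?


tau = m*g*L*cos(angle)
= 19 * 9.81 * 1.2 * cos(40 deg)
= 19 * 9.81 * 1.2 * 0.766
= 171.3396 Nm


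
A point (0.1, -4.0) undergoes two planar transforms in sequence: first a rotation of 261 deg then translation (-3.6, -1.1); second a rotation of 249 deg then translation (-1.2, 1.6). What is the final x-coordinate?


After transform 1:
x1 = cos(261)*0.1 - sin(261)*-4.0 + -3.6 = -7.5664
y1 = sin(261)*0.1 + cos(261)*-4.0 + -1.1 = -0.573
After transform 2:
x2 = cos(249)*-7.5664 - sin(249)*-0.573 + -1.2
= 0.9766


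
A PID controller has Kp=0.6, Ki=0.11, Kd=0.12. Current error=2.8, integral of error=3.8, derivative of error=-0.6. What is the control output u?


u = Kp*e + Ki*int(e) + Kd*de/dt
= 0.6*2.8 + 0.11*3.8 + 0.12*(-0.6)
= 1.68 + 0.418 + -0.072
= 2.026


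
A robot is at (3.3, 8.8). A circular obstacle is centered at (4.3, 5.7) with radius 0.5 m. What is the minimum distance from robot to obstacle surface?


center_dist = sqrt((3.3-4.3)^2 + (8.8-5.7)^2)
= sqrt(1.0 + 9.61)
= 3.2573
min_dist = center_dist - radius = 3.2573 - 0.5 = 2.7573 m


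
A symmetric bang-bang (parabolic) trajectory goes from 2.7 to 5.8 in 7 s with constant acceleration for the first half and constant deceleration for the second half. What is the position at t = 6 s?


Symmetric rest-to-rest: each phase covers (pf-p0)/2 in time T/2. 0.5*a*(T/2)^2 = (pf-p0)/2 => a = 4*(pf-p0)/T^2
a = 4*(5.8-2.7)/7^2 = 0.2531
t = 6 is in the deceleration phase (t > T/2).
p = pf - 0.5*a*(T-t)^2 = 5.8 - 0.5*0.2531*1^2
= 5.6735


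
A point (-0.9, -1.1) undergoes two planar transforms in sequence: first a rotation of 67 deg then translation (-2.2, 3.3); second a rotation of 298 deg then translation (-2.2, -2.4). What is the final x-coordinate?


After transform 1:
x1 = cos(67)*-0.9 - sin(67)*-1.1 + -2.2 = -1.5391
y1 = sin(67)*-0.9 + cos(67)*-1.1 + 3.3 = 2.0417
After transform 2:
x2 = cos(298)*-1.5391 - sin(298)*2.0417 + -2.2
= -1.1198


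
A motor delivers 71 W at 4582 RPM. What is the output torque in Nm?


omega = 4582 * 2*pi/60 = 479.8259 rad/s
tau = P / omega = 71 / 479.8259
= 0.148 Nm


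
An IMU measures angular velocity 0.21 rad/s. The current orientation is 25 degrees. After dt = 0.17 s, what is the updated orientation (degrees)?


delta_theta = w * dt = 0.21 * 0.17 = 0.0357 rad
= 2.0455 deg
theta_new = 25 + 2.0455 = 27.0455 deg


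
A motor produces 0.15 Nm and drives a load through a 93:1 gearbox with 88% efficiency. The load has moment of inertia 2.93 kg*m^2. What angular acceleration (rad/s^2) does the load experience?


tau_out = tau_motor * N * eta
= 0.15 * 93 * 0.88 = 12.276 Nm
alpha = tau_out / I = 12.276 / 2.93
= 4.1898 rad/s^2


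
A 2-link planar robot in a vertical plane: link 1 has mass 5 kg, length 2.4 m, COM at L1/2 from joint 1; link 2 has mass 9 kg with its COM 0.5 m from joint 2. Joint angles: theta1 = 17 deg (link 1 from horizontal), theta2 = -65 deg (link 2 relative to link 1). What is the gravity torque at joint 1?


Horizontal distance from joint 1 to link-1 COM:
  x_c1 = (L1/2)*cos(t1) = 1.2 * 0.9563 = 1.1476 m
Horizontal distance from joint 1 to link-2 COM:
  x_c2 = L1*cos(t1) + Lc2*cos(t1+t2)
       = 2.4*0.9563 + 0.5*0.6691 = 2.6297 m
tau1 = m1*g*x_c1 + m2*g*x_c2
     = 5*9.81*1.1476 + 9*9.81*2.6297
     = 56.2881 + 232.1759
     = 288.464 Nm


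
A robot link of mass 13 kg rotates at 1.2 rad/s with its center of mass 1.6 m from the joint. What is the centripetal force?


F = m * omega^2 * r
= 13 * 1.2^2 * 1.6
= 13 * 1.44 * 1.6
= 29.952 N


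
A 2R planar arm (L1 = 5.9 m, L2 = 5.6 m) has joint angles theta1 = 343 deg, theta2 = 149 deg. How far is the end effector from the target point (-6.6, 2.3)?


End effector via forward kinematics:
x = L1*cos(t1) + L2*cos(t1+t2) = 1.8951
y = L1*sin(t1) + L2*sin(t1+t2) = 2.4366
Distance to target:
d = sqrt((-6.6 - 1.8951)^2 + (2.3 - 2.4366)^2)
= sqrt(72.1662 + 0.0187)
= 8.4962 m


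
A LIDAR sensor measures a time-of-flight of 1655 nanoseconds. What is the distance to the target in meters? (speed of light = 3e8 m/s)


tof = 1655 ns = 1.655e-06 s
dist = c * tof / 2
= 3e8 * 1.655e-06 / 2
= 248.25 m


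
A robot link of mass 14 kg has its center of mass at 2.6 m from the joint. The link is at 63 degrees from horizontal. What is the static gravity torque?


tau = m*g*L*cos(angle)
= 14 * 9.81 * 2.6 * cos(63 deg)
= 14 * 9.81 * 2.6 * 0.454
= 162.1127 Nm


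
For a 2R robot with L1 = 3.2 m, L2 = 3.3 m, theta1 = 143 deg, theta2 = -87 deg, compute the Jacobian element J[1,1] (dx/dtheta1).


J[1,1] = -L1*sin(t1) - L2*sin(t1+t2)
= -3.2*sin(143) - 3.3*sin(56)
= -4.6616


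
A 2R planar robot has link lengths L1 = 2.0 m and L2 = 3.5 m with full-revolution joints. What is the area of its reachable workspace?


r_max = L1 + L2 = 5.5 m
r_min = |L1 - L2| = 1.5 m
Area = pi*(r_max^2 - r_min^2)
= pi*(30.25 - 2.25)
= pi * 28.0
= 87.9646 m^2


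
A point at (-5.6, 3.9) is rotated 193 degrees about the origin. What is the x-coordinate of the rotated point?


x' = x*cos(theta) - y*sin(theta)
cos(193 deg) = -0.9744, sin(193 deg) = -0.225
x' = -5.6 * -0.9744 - 3.9 * -0.225
= 5.4565 - -0.8773
= 6.3338


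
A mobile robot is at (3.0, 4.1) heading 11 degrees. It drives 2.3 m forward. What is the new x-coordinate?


x_new = x0 + d*cos(theta)
= 3.0 + 2.3*cos(11)
= 3.0 + 2.2577
= 5.2577


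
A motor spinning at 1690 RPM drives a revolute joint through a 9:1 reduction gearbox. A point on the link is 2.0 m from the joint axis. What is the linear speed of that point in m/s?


omega_motor = 1690 * 2*pi/60 = 176.9764 rad/s
omega_joint = omega_motor / 9 = 19.664 rad/s
v = omega_joint * r = 19.664 * 2.0
= 39.3281 m/s


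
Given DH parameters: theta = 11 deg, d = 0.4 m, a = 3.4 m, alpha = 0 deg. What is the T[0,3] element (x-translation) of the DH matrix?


T[0,3] = a * cos(theta)
= 3.4 * cos(11 deg)
= 3.4 * 0.9816
= 3.3375


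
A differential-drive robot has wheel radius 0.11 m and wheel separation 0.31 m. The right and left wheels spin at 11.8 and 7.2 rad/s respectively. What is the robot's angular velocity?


vR = r*wR = 0.11*11.8 = 1.298 m/s
vL = r*wL = 0.11*7.2 = 0.792 m/s
v = (vR+vL)/2 = 1.045 m/s
omega = (vR-vL)/L = 1.6323 rad/s
angular velocity = 1.6323 rad/s


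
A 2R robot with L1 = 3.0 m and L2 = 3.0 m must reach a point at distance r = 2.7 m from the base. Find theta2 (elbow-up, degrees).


cos(theta2) = (r^2 - L1^2 - L2^2) / (2*L1*L2)
cos(theta2) = (7.29 - 9.0 - 9.0) / 18.0
cos(theta2) = -0.595
theta2 = 126.5126 degrees


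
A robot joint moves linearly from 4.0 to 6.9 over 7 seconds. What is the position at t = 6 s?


s = t/T = 6/7 = 0.8571
p(t) = p0 + (pf-p0)*s
= 4.0 + (6.9 - 4.0) * 0.8571
= 6.4857


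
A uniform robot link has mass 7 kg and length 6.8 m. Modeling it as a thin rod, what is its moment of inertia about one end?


I = (1/3) * m * L^2
= (1/3) * 7 * 6.8^2
= 0.333333 * 7 * 46.24
= 107.8933 kg*m^2


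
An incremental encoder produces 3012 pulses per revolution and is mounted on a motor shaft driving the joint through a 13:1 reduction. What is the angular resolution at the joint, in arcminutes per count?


counts per rev = 3012
effective counts at joint = 3012 * 13 = 39156
resolution = 360*60 / 39156
= 0.5516 arcmin/count


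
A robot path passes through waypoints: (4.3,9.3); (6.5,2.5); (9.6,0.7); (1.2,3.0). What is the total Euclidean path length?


Segment lengths:
  seg1 = sqrt((2.2)^2 + (-6.8)^2) = 7.147
  seg2 = sqrt((3.1)^2 + (-1.8)^2) = 3.5847
  seg3 = sqrt((-8.4)^2 + (2.3)^2) = 8.7092
Total = 19.4409


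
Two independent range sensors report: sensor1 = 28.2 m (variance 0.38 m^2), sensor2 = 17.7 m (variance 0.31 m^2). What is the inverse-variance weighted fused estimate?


w1 = (1/var1) / (1/var1 + 1/var2)
   = 2.6316 / (2.6316 + 3.2258) = 0.4493
w2 = 1 - w1 = 0.5507
fused = w1*s1 + w2*s2 = 12.6696 + 9.7478
= 22.4174 m


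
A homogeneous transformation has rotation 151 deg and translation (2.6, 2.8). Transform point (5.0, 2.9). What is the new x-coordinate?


x' = cos(theta)*px - sin(theta)*py + tx
= -0.8746*5.0 - 0.4848*2.9 + 2.6
= -3.179


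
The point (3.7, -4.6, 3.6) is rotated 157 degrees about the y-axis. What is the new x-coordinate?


Rotation about y-axis: x' = x*cos(theta) + z*sin(theta)
= 3.7 * -0.9205 + 3.6 * 0.3907
= -1.9992


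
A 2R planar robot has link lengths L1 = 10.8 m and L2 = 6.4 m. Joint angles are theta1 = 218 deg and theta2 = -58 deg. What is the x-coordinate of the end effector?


Convert angles to radians: theta1 = 3.8048, theta2 = -1.0123
x = L1*cos(theta1) + L2*cos(theta1+theta2)
x = -8.5105 + -6.014
x = -14.5245


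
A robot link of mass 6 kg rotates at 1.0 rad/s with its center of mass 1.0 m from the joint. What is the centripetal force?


F = m * omega^2 * r
= 6 * 1.0^2 * 1.0
= 6 * 1.0 * 1.0
= 6.0 N


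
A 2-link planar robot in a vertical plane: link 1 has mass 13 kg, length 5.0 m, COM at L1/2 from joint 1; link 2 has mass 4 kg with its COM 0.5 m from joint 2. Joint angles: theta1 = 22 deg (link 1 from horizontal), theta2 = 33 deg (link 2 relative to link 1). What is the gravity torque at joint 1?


Horizontal distance from joint 1 to link-1 COM:
  x_c1 = (L1/2)*cos(t1) = 2.5 * 0.9272 = 2.318 m
Horizontal distance from joint 1 to link-2 COM:
  x_c2 = L1*cos(t1) + Lc2*cos(t1+t2)
       = 5.0*0.9272 + 0.5*0.5736 = 4.9227 m
tau1 = m1*g*x_c1 + m2*g*x_c2
     = 13*9.81*2.318 + 4*9.81*4.9227
     = 295.6094 + 193.167
     = 488.7764 Nm


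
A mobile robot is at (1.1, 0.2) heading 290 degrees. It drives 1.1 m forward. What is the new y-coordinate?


y_new = y0 + d*sin(theta)
= 0.2 + 1.1*sin(290)
= 0.2 + -1.0337
= -0.8337


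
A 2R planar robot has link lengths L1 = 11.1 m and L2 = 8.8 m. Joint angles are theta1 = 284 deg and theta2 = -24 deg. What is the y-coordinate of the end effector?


Convert angles to radians: theta1 = 4.9567, theta2 = -0.4189
y = L1*sin(theta1) + L2*sin(theta1+theta2)
y = -10.7703 + -8.6663
y = -19.4366


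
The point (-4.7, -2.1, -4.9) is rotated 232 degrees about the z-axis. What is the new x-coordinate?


Rotation about z-axis: x' = x*cos(theta) - y*sin(theta)
= -4.7 * -0.6157 - -2.1 * -0.788
= 1.2388


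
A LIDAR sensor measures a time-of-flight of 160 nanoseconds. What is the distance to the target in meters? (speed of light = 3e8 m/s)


tof = 160 ns = 1.6e-07 s
dist = c * tof / 2
= 3e8 * 1.6e-07 / 2
= 24.0 m


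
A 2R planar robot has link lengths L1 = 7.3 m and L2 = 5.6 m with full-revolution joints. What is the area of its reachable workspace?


r_max = L1 + L2 = 12.9 m
r_min = |L1 - L2| = 1.7 m
Area = pi*(r_max^2 - r_min^2)
= pi*(166.41 - 2.89)
= pi * 163.52
= 513.7132 m^2


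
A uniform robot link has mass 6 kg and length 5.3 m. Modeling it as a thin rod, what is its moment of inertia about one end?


I = (1/3) * m * L^2
= (1/3) * 6 * 5.3^2
= 0.333333 * 6 * 28.09
= 56.18 kg*m^2


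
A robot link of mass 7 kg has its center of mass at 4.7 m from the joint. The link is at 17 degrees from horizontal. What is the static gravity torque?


tau = m*g*L*cos(angle)
= 7 * 9.81 * 4.7 * cos(17 deg)
= 7 * 9.81 * 4.7 * 0.9563
= 308.6464 Nm


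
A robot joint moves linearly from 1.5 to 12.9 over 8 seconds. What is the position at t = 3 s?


s = t/T = 3/8 = 0.375
p(t) = p0 + (pf-p0)*s
= 1.5 + (12.9 - 1.5) * 0.375
= 5.775


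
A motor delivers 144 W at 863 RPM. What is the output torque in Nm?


omega = 863 * 2*pi/60 = 90.3731 rad/s
tau = P / omega = 144 / 90.3731
= 1.5934 Nm


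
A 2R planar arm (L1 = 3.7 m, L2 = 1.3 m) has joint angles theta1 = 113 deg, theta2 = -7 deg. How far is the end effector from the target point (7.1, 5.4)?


End effector via forward kinematics:
x = L1*cos(t1) + L2*cos(t1+t2) = -1.804
y = L1*sin(t1) + L2*sin(t1+t2) = 4.6555
Distance to target:
d = sqrt((7.1 - -1.804)^2 + (5.4 - 4.6555)^2)
= sqrt(79.2818 + 0.5543)
= 8.9351 m


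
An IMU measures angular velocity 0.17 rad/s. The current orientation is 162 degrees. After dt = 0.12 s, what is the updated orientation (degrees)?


delta_theta = w * dt = 0.17 * 0.12 = 0.0204 rad
= 1.1688 deg
theta_new = 162 + 1.1688 = 163.1688 deg


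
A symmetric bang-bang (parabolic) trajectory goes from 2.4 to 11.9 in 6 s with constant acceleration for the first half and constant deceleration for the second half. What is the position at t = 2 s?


Symmetric rest-to-rest: each phase covers (pf-p0)/2 in time T/2. 0.5*a*(T/2)^2 = (pf-p0)/2 => a = 4*(pf-p0)/T^2
a = 4*(11.9-2.4)/6^2 = 1.0556
t = 2 is in the acceleration phase (t <= T/2).
p = p0 + 0.5*a*t^2 = 2.4 + 0.5*1.0556*2^2
= 4.5111


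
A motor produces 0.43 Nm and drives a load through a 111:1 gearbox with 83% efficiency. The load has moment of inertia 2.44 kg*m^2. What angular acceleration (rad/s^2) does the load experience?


tau_out = tau_motor * N * eta
= 0.43 * 111 * 0.83 = 39.6159 Nm
alpha = tau_out / I = 39.6159 / 2.44
= 16.236 rad/s^2


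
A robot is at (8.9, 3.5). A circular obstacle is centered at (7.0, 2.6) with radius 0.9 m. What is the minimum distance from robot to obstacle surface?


center_dist = sqrt((8.9-7.0)^2 + (3.5-2.6)^2)
= sqrt(3.61 + 0.81)
= 2.1024
min_dist = center_dist - radius = 2.1024 - 0.9 = 1.2024 m


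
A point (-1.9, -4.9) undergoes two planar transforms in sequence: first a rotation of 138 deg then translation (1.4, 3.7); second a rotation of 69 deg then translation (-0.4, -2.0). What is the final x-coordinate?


After transform 1:
x1 = cos(138)*-1.9 - sin(138)*-4.9 + 1.4 = 6.0907
y1 = sin(138)*-1.9 + cos(138)*-4.9 + 3.7 = 6.0701
After transform 2:
x2 = cos(69)*6.0907 - sin(69)*6.0701 + -0.4
= -3.8842


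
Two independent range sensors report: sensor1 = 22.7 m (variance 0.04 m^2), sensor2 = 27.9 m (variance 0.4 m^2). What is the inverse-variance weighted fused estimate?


w1 = (1/var1) / (1/var1 + 1/var2)
   = 25.0 / (25.0 + 2.5) = 0.9091
w2 = 1 - w1 = 0.0909
fused = w1*s1 + w2*s2 = 20.6364 + 2.5364
= 23.1727 m


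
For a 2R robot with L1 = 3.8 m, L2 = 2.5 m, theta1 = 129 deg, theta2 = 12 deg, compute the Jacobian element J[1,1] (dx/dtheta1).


J[1,1] = -L1*sin(t1) - L2*sin(t1+t2)
= -3.8*sin(129) - 2.5*sin(141)
= -4.5265


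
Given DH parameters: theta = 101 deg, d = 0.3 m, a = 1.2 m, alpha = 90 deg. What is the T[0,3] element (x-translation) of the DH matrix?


T[0,3] = a * cos(theta)
= 1.2 * cos(101 deg)
= 1.2 * -0.1908
= -0.229


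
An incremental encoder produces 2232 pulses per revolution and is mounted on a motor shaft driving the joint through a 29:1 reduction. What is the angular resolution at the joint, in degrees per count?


counts per rev = 2232
effective counts at joint = 2232 * 29 = 64728
resolution = 360 / 64728
= 0.0056 deg/count


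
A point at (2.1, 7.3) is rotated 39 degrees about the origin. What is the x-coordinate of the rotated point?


x' = x*cos(theta) - y*sin(theta)
cos(39 deg) = 0.7771, sin(39 deg) = 0.6293
x' = 2.1 * 0.7771 - 7.3 * 0.6293
= 1.632 - 4.594
= -2.962


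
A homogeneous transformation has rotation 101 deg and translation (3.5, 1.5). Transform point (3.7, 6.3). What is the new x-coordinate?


x' = cos(theta)*px - sin(theta)*py + tx
= -0.1908*3.7 - 0.9816*6.3 + 3.5
= -3.3902


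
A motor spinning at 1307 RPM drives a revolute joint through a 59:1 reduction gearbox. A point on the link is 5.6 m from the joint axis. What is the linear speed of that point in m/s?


omega_motor = 1307 * 2*pi/60 = 136.8687 rad/s
omega_joint = omega_motor / 59 = 2.3198 rad/s
v = omega_joint * r = 2.3198 * 5.6
= 12.9909 m/s


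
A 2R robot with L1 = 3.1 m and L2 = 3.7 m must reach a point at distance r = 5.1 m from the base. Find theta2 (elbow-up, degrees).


cos(theta2) = (r^2 - L1^2 - L2^2) / (2*L1*L2)
cos(theta2) = (26.01 - 9.61 - 13.69) / 22.94
cos(theta2) = 0.118134
theta2 = 83.2156 degrees


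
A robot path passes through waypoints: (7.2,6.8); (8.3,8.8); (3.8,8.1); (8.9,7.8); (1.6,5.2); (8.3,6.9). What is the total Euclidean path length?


Segment lengths:
  seg1 = sqrt((1.1)^2 + (2.0)^2) = 2.2825
  seg2 = sqrt((-4.5)^2 + (-0.7)^2) = 4.5541
  seg3 = sqrt((5.1)^2 + (-0.3)^2) = 5.1088
  seg4 = sqrt((-7.3)^2 + (-2.6)^2) = 7.7492
  seg5 = sqrt((6.7)^2 + (1.7)^2) = 6.9123
Total = 26.607


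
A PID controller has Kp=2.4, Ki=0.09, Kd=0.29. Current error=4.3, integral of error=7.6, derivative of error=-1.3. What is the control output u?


u = Kp*e + Ki*int(e) + Kd*de/dt
= 2.4*4.3 + 0.09*7.6 + 0.29*(-1.3)
= 10.32 + 0.684 + -0.377
= 10.627


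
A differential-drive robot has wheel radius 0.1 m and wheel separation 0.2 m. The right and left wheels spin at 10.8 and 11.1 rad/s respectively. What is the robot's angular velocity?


vR = r*wR = 0.1*10.8 = 1.08 m/s
vL = r*wL = 0.1*11.1 = 1.11 m/s
v = (vR+vL)/2 = 1.095 m/s
omega = (vR-vL)/L = -0.15 rad/s
angular velocity = -0.15 rad/s


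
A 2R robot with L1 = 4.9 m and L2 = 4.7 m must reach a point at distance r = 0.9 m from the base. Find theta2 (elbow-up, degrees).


cos(theta2) = (r^2 - L1^2 - L2^2) / (2*L1*L2)
cos(theta2) = (0.81 - 24.01 - 22.09) / 46.06
cos(theta2) = -0.983283
theta2 = 169.5087 degrees


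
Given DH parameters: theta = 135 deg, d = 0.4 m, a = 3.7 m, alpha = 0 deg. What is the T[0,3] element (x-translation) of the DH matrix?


T[0,3] = a * cos(theta)
= 3.7 * cos(135 deg)
= 3.7 * -0.7071
= -2.6163


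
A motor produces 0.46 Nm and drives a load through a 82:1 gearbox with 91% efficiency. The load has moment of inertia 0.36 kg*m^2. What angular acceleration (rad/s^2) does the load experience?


tau_out = tau_motor * N * eta
= 0.46 * 82 * 0.91 = 34.3252 Nm
alpha = tau_out / I = 34.3252 / 0.36
= 95.3478 rad/s^2


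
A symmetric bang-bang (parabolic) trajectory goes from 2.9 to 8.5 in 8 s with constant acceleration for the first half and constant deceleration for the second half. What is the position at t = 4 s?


Symmetric rest-to-rest: each phase covers (pf-p0)/2 in time T/2. 0.5*a*(T/2)^2 = (pf-p0)/2 => a = 4*(pf-p0)/T^2
a = 4*(8.5-2.9)/8^2 = 0.35
t = 4 is in the acceleration phase (t <= T/2).
p = p0 + 0.5*a*t^2 = 2.9 + 0.5*0.35*4^2
= 5.7


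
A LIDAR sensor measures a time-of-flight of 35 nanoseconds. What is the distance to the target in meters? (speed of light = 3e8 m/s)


tof = 35 ns = 3.5e-08 s
dist = c * tof / 2
= 3e8 * 3.5e-08 / 2
= 5.25 m


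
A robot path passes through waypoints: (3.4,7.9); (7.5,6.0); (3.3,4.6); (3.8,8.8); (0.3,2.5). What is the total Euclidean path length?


Segment lengths:
  seg1 = sqrt((4.1)^2 + (-1.9)^2) = 4.5188
  seg2 = sqrt((-4.2)^2 + (-1.4)^2) = 4.4272
  seg3 = sqrt((0.5)^2 + (4.2)^2) = 4.2297
  seg4 = sqrt((-3.5)^2 + (-6.3)^2) = 7.2069
Total = 20.3826


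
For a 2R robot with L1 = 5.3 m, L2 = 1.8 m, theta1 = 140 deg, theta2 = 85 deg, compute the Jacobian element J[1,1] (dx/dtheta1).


J[1,1] = -L1*sin(t1) - L2*sin(t1+t2)
= -5.3*sin(140) - 1.8*sin(225)
= -2.134


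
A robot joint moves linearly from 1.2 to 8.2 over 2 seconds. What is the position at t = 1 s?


s = t/T = 1/2 = 0.5
p(t) = p0 + (pf-p0)*s
= 1.2 + (8.2 - 1.2) * 0.5
= 4.7


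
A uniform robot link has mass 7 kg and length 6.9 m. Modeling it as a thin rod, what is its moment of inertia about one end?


I = (1/3) * m * L^2
= (1/3) * 7 * 6.9^2
= 0.333333 * 7 * 47.61
= 111.09 kg*m^2


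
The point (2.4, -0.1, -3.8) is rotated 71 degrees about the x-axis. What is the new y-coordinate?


Rotation about x-axis: y' = y*cos(theta) - z*sin(theta)
= -0.1 * 0.3256 - -3.8 * 0.9455
= 3.5604


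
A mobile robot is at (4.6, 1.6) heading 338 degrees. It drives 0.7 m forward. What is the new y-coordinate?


y_new = y0 + d*sin(theta)
= 1.6 + 0.7*sin(338)
= 1.6 + -0.2622
= 1.3378


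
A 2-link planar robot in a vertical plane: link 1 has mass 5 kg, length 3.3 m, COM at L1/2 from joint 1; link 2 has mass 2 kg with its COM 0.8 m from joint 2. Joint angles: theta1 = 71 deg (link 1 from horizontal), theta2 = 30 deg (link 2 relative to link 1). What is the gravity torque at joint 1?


Horizontal distance from joint 1 to link-1 COM:
  x_c1 = (L1/2)*cos(t1) = 1.65 * 0.3256 = 0.5372 m
Horizontal distance from joint 1 to link-2 COM:
  x_c2 = L1*cos(t1) + Lc2*cos(t1+t2)
       = 3.3*0.3256 + 0.8*-0.1908 = 0.9217 m
tau1 = m1*g*x_c1 + m2*g*x_c2
     = 5*9.81*0.5372 + 2*9.81*0.9217
     = 26.349 + 18.0843
     = 44.4333 Nm


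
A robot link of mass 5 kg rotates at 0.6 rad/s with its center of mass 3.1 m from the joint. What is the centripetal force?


F = m * omega^2 * r
= 5 * 0.6^2 * 3.1
= 5 * 0.36 * 3.1
= 5.58 N


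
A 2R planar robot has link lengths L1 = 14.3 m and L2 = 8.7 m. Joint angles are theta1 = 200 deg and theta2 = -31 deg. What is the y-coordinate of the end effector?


Convert angles to radians: theta1 = 3.4907, theta2 = -0.5411
y = L1*sin(theta1) + L2*sin(theta1+theta2)
y = -4.8909 + 1.66
y = -3.2308


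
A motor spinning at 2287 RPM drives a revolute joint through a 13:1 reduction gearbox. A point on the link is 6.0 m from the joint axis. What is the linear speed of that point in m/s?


omega_motor = 2287 * 2*pi/60 = 239.4941 rad/s
omega_joint = omega_motor / 13 = 18.4226 rad/s
v = omega_joint * r = 18.4226 * 6.0
= 110.5357 m/s


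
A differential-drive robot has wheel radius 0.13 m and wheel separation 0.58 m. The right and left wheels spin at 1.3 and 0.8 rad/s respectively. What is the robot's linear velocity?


vR = r*wR = 0.13*1.3 = 0.169 m/s
vL = r*wL = 0.13*0.8 = 0.104 m/s
v = (vR+vL)/2 = 0.1365 m/s
omega = (vR-vL)/L = 0.1121 rad/s
linear velocity = 0.1365 m/s


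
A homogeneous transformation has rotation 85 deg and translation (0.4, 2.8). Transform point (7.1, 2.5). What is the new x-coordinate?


x' = cos(theta)*px - sin(theta)*py + tx
= 0.0872*7.1 - 0.9962*2.5 + 0.4
= -1.4717


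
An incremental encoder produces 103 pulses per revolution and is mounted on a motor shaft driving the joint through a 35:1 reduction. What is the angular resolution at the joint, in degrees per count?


counts per rev = 103
effective counts at joint = 103 * 35 = 3605
resolution = 360 / 3605
= 0.0999 deg/count


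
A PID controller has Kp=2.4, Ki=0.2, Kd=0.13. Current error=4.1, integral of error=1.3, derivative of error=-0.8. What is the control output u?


u = Kp*e + Ki*int(e) + Kd*de/dt
= 2.4*4.1 + 0.2*1.3 + 0.13*(-0.8)
= 9.84 + 0.26 + -0.104
= 9.996


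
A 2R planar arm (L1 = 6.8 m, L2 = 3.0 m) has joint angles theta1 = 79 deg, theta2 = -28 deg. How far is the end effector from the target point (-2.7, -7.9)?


End effector via forward kinematics:
x = L1*cos(t1) + L2*cos(t1+t2) = 3.1855
y = L1*sin(t1) + L2*sin(t1+t2) = 9.0065
Distance to target:
d = sqrt((-2.7 - 3.1855)^2 + (-7.9 - 9.0065)^2)
= sqrt(34.6387 + 285.8298)
= 17.9016 m


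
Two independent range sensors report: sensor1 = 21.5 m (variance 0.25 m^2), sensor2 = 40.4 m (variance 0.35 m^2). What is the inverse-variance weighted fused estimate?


w1 = (1/var1) / (1/var1 + 1/var2)
   = 4.0 / (4.0 + 2.8571) = 0.5833
w2 = 1 - w1 = 0.4167
fused = w1*s1 + w2*s2 = 12.5417 + 16.8333
= 29.375 m


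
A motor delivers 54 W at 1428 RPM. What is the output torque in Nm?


omega = 1428 * 2*pi/60 = 149.5398 rad/s
tau = P / omega = 54 / 149.5398
= 0.3611 Nm


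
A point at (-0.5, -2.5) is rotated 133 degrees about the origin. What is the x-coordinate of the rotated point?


x' = x*cos(theta) - y*sin(theta)
cos(133 deg) = -0.682, sin(133 deg) = 0.7314
x' = -0.5 * -0.682 - -2.5 * 0.7314
= 0.341 - -1.8284
= 2.1694


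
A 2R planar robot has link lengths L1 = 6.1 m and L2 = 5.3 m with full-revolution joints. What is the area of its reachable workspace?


r_max = L1 + L2 = 11.4 m
r_min = |L1 - L2| = 0.8 m
Area = pi*(r_max^2 - r_min^2)
= pi*(129.96 - 0.64)
= pi * 129.32
= 406.2708 m^2


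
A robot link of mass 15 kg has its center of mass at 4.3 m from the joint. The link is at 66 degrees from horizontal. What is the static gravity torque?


tau = m*g*L*cos(angle)
= 15 * 9.81 * 4.3 * cos(66 deg)
= 15 * 9.81 * 4.3 * 0.4067
= 257.3606 Nm


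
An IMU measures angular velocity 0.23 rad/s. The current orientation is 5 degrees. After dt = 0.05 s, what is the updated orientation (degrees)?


delta_theta = w * dt = 0.23 * 0.05 = 0.0115 rad
= 0.6589 deg
theta_new = 5 + 0.6589 = 5.6589 deg


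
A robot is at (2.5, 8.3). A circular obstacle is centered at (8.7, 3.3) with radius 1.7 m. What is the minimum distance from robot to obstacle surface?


center_dist = sqrt((2.5-8.7)^2 + (8.3-3.3)^2)
= sqrt(38.44 + 25.0)
= 7.9649
min_dist = center_dist - radius = 7.9649 - 1.7 = 6.2649 m


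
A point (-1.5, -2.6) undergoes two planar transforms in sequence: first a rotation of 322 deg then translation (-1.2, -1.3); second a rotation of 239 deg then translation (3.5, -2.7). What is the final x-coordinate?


After transform 1:
x1 = cos(322)*-1.5 - sin(322)*-2.6 + -1.2 = -3.9827
y1 = sin(322)*-1.5 + cos(322)*-2.6 + -1.3 = -2.4253
After transform 2:
x2 = cos(239)*-3.9827 - sin(239)*-2.4253 + 3.5
= 3.4723


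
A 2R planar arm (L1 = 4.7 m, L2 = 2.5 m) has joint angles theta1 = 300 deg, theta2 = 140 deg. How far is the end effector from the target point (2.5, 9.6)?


End effector via forward kinematics:
x = L1*cos(t1) + L2*cos(t1+t2) = 2.7841
y = L1*sin(t1) + L2*sin(t1+t2) = -1.6083
Distance to target:
d = sqrt((2.5 - 2.7841)^2 + (9.6 - -1.6083)^2)
= sqrt(0.0807 + 125.626)
= 11.2119 m


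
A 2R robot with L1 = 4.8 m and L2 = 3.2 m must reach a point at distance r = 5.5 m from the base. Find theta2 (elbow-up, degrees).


cos(theta2) = (r^2 - L1^2 - L2^2) / (2*L1*L2)
cos(theta2) = (30.25 - 23.04 - 10.24) / 30.72
cos(theta2) = -0.098633
theta2 = 95.6604 degrees


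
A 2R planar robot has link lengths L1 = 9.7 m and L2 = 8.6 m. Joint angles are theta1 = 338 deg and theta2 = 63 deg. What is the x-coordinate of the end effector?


Convert angles to radians: theta1 = 5.8992, theta2 = 1.0996
x = L1*cos(theta1) + L2*cos(theta1+theta2)
x = 8.9937 + 6.4905
x = 15.4842


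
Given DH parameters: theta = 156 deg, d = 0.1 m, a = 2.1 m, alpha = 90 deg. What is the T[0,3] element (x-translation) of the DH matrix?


T[0,3] = a * cos(theta)
= 2.1 * cos(156 deg)
= 2.1 * -0.9135
= -1.9184


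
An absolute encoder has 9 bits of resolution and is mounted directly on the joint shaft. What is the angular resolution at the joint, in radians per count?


counts = 2^9 = 512
resolution = 2*pi / 512
= 0.0123 rad/count


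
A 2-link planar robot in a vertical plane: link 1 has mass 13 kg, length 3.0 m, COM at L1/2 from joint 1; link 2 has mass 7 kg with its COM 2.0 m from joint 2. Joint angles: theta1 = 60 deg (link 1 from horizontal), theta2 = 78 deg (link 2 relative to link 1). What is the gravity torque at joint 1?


Horizontal distance from joint 1 to link-1 COM:
  x_c1 = (L1/2)*cos(t1) = 1.5 * 0.5 = 0.75 m
Horizontal distance from joint 1 to link-2 COM:
  x_c2 = L1*cos(t1) + Lc2*cos(t1+t2)
       = 3.0*0.5 + 2.0*-0.7431 = 0.0137 m
tau1 = m1*g*x_c1 + m2*g*x_c2
     = 13*9.81*0.75 + 7*9.81*0.0137
     = 95.6475 + 0.9415
     = 96.589 Nm


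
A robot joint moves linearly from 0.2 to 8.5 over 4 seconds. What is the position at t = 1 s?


s = t/T = 1/4 = 0.25
p(t) = p0 + (pf-p0)*s
= 0.2 + (8.5 - 0.2) * 0.25
= 2.275


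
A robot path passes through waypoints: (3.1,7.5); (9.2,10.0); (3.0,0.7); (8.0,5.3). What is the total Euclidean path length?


Segment lengths:
  seg1 = sqrt((6.1)^2 + (2.5)^2) = 6.5924
  seg2 = sqrt((-6.2)^2 + (-9.3)^2) = 11.1772
  seg3 = sqrt((5.0)^2 + (4.6)^2) = 6.7941
Total = 24.5637


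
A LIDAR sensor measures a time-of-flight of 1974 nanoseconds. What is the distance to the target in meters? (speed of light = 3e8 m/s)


tof = 1974 ns = 1.974e-06 s
dist = c * tof / 2
= 3e8 * 1.974e-06 / 2
= 296.1 m


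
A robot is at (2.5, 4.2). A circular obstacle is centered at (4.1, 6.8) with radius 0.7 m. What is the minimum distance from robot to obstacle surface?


center_dist = sqrt((2.5-4.1)^2 + (4.2-6.8)^2)
= sqrt(2.56 + 6.76)
= 3.0529
min_dist = center_dist - radius = 3.0529 - 0.7 = 2.3529 m


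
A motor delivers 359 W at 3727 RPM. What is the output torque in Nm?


omega = 3727 * 2*pi/60 = 390.2905 rad/s
tau = P / omega = 359 / 390.2905
= 0.9198 Nm


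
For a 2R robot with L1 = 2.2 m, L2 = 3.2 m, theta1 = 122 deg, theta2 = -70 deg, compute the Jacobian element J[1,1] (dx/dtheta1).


J[1,1] = -L1*sin(t1) - L2*sin(t1+t2)
= -2.2*sin(122) - 3.2*sin(52)
= -4.3873


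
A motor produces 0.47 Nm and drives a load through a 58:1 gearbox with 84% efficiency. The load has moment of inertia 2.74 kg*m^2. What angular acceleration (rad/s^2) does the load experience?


tau_out = tau_motor * N * eta
= 0.47 * 58 * 0.84 = 22.8984 Nm
alpha = tau_out / I = 22.8984 / 2.74
= 8.3571 rad/s^2


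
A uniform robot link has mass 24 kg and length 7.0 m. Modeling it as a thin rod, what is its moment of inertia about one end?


I = (1/3) * m * L^2
= (1/3) * 24 * 7.0^2
= 0.333333 * 24 * 49.0
= 392.0 kg*m^2


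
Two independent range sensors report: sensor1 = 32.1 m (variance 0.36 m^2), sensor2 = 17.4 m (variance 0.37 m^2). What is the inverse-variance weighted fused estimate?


w1 = (1/var1) / (1/var1 + 1/var2)
   = 2.7778 / (2.7778 + 2.7027) = 0.5068
w2 = 1 - w1 = 0.4932
fused = w1*s1 + w2*s2 = 16.2699 + 8.5808
= 24.8507 m


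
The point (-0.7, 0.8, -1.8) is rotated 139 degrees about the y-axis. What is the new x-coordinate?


Rotation about y-axis: x' = x*cos(theta) + z*sin(theta)
= -0.7 * -0.7547 + -1.8 * 0.6561
= -0.6526


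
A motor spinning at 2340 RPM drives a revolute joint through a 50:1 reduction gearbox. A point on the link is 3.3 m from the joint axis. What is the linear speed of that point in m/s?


omega_motor = 2340 * 2*pi/60 = 245.0442 rad/s
omega_joint = omega_motor / 50 = 4.9009 rad/s
v = omega_joint * r = 4.9009 * 3.3
= 16.1729 m/s


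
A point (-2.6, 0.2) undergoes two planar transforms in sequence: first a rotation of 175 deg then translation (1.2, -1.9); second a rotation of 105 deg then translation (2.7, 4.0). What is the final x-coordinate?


After transform 1:
x1 = cos(175)*-2.6 - sin(175)*0.2 + 1.2 = 3.7727
y1 = sin(175)*-2.6 + cos(175)*0.2 + -1.9 = -2.3258
After transform 2:
x2 = cos(105)*3.7727 - sin(105)*-2.3258 + 2.7
= 3.9702


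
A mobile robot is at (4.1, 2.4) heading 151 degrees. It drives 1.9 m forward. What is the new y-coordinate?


y_new = y0 + d*sin(theta)
= 2.4 + 1.9*sin(151)
= 2.4 + 0.9211
= 3.3211


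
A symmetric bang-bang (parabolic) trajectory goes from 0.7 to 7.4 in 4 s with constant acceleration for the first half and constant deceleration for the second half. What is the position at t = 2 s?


Symmetric rest-to-rest: each phase covers (pf-p0)/2 in time T/2. 0.5*a*(T/2)^2 = (pf-p0)/2 => a = 4*(pf-p0)/T^2
a = 4*(7.4-0.7)/4^2 = 1.675
t = 2 is in the acceleration phase (t <= T/2).
p = p0 + 0.5*a*t^2 = 0.7 + 0.5*1.675*2^2
= 4.05


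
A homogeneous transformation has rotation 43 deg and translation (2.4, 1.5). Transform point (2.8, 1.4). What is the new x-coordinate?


x' = cos(theta)*px - sin(theta)*py + tx
= 0.7314*2.8 - 0.682*1.4 + 2.4
= 3.493


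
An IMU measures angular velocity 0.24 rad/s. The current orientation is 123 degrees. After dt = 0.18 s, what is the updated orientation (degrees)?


delta_theta = w * dt = 0.24 * 0.18 = 0.0432 rad
= 2.4752 deg
theta_new = 123 + 2.4752 = 125.4752 deg


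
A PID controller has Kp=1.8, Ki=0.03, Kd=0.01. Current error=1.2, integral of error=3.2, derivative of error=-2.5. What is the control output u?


u = Kp*e + Ki*int(e) + Kd*de/dt
= 1.8*1.2 + 0.03*3.2 + 0.01*(-2.5)
= 2.16 + 0.096 + -0.025
= 2.231


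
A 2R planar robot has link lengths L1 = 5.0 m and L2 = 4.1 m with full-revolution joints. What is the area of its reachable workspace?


r_max = L1 + L2 = 9.1 m
r_min = |L1 - L2| = 0.9 m
Area = pi*(r_max^2 - r_min^2)
= pi*(82.81 - 0.81)
= pi * 82.0
= 257.6106 m^2


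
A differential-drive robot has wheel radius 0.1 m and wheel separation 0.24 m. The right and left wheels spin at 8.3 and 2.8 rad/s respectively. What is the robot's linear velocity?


vR = r*wR = 0.1*8.3 = 0.83 m/s
vL = r*wL = 0.1*2.8 = 0.28 m/s
v = (vR+vL)/2 = 0.555 m/s
omega = (vR-vL)/L = 2.2917 rad/s
linear velocity = 0.555 m/s


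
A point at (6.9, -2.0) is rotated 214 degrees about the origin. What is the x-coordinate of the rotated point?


x' = x*cos(theta) - y*sin(theta)
cos(214 deg) = -0.829, sin(214 deg) = -0.5592
x' = 6.9 * -0.829 - -2.0 * -0.5592
= -5.7204 - 1.1184
= -6.8387


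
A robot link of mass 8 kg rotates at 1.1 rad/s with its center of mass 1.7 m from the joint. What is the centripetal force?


F = m * omega^2 * r
= 8 * 1.1^2 * 1.7
= 8 * 1.21 * 1.7
= 16.456 N


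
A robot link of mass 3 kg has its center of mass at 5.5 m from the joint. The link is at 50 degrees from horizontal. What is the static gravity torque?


tau = m*g*L*cos(angle)
= 3 * 9.81 * 5.5 * cos(50 deg)
= 3 * 9.81 * 5.5 * 0.6428
= 104.0448 Nm


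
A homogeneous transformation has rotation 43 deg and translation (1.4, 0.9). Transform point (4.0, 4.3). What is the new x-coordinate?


x' = cos(theta)*px - sin(theta)*py + tx
= 0.7314*4.0 - 0.682*4.3 + 1.4
= 1.3928


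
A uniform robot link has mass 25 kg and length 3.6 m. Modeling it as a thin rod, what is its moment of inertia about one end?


I = (1/3) * m * L^2
= (1/3) * 25 * 3.6^2
= 0.333333 * 25 * 12.96
= 108.0 kg*m^2


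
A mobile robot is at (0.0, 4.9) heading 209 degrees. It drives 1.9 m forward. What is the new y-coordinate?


y_new = y0 + d*sin(theta)
= 4.9 + 1.9*sin(209)
= 4.9 + -0.9211
= 3.9789
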